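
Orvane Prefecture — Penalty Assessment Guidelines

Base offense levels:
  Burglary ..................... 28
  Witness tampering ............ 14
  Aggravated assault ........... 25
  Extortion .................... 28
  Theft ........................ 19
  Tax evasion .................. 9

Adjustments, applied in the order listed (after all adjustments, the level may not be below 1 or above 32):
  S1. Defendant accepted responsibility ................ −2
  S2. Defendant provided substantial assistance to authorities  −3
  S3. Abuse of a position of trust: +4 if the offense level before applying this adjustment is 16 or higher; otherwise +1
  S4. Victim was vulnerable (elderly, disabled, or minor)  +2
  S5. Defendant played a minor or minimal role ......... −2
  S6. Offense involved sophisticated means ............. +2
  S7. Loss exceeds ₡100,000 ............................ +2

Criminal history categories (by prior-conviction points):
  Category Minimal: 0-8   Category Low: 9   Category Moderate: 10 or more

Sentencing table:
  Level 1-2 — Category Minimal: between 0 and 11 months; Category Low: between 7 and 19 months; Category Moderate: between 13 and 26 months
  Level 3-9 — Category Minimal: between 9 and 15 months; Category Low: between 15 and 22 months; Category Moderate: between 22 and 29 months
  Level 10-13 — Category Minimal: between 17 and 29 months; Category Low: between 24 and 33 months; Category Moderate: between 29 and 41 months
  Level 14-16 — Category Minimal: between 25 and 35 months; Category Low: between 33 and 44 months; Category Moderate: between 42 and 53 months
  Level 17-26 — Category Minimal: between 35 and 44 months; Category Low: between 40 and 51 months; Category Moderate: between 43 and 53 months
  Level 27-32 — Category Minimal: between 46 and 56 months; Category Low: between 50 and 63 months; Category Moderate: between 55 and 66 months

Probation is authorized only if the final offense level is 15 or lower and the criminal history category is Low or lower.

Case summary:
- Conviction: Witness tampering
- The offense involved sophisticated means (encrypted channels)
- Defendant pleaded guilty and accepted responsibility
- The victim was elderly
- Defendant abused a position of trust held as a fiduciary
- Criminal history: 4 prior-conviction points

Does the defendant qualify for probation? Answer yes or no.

Base offense level for witness tampering: 14.
S1 applies: 14 − 2 = 12.
S3 applies (level before this adjustment is 12 < 16, so +1): 12 + 1 = 13.
S4 applies: 13 + 2 = 15.
S5 does not apply.
S6 applies: 15 + 2 = 17.
Final offense level: 17.
Criminal history: 4 prior points → Category Minimal (0-8).
Level 17 falls in the 17-26 band.
Grid: Level 17-26 × Category Minimal = 35-44 months.
Probation check: level 17 > 15 and category Minimal ≤ Low → not eligible.

No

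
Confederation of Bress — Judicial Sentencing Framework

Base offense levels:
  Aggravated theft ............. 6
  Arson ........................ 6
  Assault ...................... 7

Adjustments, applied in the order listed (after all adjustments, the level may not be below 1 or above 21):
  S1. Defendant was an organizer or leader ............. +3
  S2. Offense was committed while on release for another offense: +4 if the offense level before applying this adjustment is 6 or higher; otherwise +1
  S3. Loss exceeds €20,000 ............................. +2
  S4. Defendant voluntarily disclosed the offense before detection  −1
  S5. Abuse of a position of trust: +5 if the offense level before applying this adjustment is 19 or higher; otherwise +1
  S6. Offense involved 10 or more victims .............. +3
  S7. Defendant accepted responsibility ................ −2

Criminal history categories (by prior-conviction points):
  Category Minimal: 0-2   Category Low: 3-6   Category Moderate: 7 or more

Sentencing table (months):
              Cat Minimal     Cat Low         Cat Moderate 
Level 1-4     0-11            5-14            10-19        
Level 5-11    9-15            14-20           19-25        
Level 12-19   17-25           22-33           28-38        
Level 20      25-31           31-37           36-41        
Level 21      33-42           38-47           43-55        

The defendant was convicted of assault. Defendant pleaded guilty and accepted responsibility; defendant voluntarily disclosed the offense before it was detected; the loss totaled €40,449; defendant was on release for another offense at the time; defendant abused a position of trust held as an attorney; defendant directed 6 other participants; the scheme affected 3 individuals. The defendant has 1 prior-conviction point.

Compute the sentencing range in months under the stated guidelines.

Base offense level for assault: 7.
S1 applies: 7 + 3 = 10.
S2 applies (level before this adjustment is 10 ≥ 6, so +4): 10 + 4 = 14.
S3 applies: 14 + 2 = 16.
S4 applies: 16 − 1 = 15.
S5 applies (level before this adjustment is 15 < 19, so +1): 15 + 1 = 16.
S7 applies: 16 − 2 = 14.
Final offense level: 14.
Criminal history: 1 prior point → Category Minimal (0-2).
Level 14 falls in the 12-19 band.
Grid: Level 12-19 × Category Minimal = 17-25 months.

17-25 months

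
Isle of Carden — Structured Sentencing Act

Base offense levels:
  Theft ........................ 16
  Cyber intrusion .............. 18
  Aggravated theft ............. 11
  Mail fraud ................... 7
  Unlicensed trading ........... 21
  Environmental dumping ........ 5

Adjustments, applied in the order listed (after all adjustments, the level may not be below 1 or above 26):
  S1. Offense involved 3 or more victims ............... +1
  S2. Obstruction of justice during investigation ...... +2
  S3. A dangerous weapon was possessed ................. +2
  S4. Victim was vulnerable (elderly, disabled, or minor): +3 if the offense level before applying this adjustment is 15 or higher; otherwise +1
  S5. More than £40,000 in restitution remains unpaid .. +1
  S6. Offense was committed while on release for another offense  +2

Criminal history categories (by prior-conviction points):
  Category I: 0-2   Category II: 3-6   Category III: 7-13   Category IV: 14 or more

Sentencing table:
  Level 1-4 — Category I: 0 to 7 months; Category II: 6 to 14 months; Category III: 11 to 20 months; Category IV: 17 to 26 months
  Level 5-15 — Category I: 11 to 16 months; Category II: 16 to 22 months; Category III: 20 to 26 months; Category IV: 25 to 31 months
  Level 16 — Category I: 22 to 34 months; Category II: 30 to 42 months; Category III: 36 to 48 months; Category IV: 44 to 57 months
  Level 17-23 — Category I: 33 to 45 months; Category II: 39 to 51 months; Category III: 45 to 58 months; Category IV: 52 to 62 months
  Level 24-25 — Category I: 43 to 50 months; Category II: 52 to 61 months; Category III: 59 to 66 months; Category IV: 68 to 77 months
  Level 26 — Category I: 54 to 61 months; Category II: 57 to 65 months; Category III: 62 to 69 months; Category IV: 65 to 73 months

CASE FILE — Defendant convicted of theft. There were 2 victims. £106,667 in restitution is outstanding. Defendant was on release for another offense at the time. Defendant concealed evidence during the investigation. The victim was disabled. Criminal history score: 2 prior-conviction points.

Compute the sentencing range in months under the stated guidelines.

Base offense level for theft: 16.
S1 does not apply.
S2 applies: 16 + 2 = 18.
S4 applies (level before this adjustment is 18 ≥ 15, so +3): 18 + 3 = 21.
S5 applies: 21 + 1 = 22.
S6 applies: 22 + 2 = 24.
Final offense level: 24.
Criminal history: 2 prior points → Category I (0-2).
Level 24 falls in the 24-25 band.
Grid: Level 24-25 × Category I = 43-50 months.

43-50 months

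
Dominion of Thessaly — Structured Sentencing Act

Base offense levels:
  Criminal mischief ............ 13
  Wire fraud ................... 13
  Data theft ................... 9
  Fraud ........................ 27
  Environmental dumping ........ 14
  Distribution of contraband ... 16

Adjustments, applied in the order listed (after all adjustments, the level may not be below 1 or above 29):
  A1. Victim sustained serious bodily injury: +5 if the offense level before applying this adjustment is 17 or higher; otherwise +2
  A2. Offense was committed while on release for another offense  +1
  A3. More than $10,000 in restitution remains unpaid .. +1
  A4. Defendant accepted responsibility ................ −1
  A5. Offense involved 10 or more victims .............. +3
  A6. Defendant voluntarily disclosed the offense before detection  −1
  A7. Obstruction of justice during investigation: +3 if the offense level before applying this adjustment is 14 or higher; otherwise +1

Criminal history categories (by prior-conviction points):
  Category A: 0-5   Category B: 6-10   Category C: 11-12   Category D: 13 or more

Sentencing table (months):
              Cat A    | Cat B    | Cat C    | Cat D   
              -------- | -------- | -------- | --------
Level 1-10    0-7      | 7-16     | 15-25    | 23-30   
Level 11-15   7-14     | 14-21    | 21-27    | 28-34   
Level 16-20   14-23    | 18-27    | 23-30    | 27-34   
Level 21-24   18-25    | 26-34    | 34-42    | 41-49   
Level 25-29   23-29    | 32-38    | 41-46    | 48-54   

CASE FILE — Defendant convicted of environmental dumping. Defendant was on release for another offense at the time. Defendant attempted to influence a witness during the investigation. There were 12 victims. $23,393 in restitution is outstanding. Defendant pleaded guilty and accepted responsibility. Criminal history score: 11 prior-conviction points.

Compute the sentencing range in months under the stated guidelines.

34-42 months

Base offense level for environmental dumping: 14.
A1 does not apply.
A2 applies: 14 + 1 = 15.
A3 applies: 15 + 1 = 16.
A4 applies: 16 − 1 = 15.
A5 applies: 15 + 3 = 18.
A6 does not apply.
A7 applies (level before this adjustment is 18 ≥ 14, so +3): 18 + 3 = 21.
Final offense level: 21.
Criminal history: 11 prior points → Category C (11-12).
Level 21 falls in the 21-24 band.
Grid: Level 21-24 × Category C = 34-42 months.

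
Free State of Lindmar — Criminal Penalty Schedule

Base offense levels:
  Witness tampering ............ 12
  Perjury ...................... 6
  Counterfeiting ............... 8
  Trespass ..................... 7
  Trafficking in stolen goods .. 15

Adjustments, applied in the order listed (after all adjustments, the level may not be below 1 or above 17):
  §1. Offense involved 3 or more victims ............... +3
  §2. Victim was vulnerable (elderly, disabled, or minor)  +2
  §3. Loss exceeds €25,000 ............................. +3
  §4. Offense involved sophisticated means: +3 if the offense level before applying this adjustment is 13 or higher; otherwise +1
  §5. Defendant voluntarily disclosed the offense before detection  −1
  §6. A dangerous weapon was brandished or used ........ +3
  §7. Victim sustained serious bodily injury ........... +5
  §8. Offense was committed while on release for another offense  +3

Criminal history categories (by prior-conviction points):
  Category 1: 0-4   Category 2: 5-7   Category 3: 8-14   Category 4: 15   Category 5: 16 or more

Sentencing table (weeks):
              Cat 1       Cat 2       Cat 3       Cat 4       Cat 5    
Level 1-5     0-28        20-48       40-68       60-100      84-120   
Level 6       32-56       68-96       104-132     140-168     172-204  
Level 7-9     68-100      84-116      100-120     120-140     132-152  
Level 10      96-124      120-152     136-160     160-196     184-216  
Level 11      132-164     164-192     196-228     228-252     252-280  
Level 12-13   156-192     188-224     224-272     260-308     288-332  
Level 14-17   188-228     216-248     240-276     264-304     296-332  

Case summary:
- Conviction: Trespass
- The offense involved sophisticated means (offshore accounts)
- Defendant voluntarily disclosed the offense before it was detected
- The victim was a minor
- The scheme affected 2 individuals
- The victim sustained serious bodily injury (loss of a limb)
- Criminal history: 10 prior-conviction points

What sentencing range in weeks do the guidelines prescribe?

240-276 weeks

Base offense level for trespass: 7.
§1 does not apply.
§2 applies: 7 + 2 = 9.
§4 applies (level before this adjustment is 9 < 13, so +1): 9 + 1 = 10.
§5 applies: 10 − 1 = 9.
§7 applies: 9 + 5 = 14.
§8 does not apply.
Final offense level: 14.
Criminal history: 10 prior points → Category 3 (8-14).
Level 14 falls in the 14-17 band.
Grid: Level 14-17 × Category 3 = 240-276 weeks.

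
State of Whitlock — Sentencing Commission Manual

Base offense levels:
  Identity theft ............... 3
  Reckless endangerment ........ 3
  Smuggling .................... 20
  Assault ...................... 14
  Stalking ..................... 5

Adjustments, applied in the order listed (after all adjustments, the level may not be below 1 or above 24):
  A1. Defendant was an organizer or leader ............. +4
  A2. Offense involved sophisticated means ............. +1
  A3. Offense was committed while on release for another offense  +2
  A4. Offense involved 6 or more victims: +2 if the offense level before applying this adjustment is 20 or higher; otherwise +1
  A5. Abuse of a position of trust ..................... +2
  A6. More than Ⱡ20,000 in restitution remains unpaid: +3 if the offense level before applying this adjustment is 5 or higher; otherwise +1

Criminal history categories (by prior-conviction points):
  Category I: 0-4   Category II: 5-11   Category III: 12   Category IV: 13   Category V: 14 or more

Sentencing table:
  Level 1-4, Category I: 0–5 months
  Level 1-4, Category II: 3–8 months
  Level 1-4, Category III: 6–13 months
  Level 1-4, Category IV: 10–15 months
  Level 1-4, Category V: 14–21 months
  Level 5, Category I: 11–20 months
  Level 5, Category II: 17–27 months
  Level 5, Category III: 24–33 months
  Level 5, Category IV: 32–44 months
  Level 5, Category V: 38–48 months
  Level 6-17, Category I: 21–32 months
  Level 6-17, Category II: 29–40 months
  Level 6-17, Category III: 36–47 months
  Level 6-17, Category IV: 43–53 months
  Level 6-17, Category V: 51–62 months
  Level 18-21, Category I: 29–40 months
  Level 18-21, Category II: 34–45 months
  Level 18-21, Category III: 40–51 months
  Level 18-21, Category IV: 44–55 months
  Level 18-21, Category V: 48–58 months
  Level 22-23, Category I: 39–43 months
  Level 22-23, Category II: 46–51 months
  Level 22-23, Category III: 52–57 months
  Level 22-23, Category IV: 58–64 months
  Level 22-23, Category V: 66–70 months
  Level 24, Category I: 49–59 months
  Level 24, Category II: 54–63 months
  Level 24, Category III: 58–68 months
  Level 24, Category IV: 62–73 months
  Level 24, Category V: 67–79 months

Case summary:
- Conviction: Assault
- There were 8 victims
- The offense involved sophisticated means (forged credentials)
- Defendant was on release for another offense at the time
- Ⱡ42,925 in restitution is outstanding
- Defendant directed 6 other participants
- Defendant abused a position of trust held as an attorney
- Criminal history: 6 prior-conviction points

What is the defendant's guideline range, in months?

54-63 months

Base offense level for assault: 14.
A1 applies: 14 + 4 = 18.
A2 applies: 18 + 1 = 19.
A3 applies: 19 + 2 = 21.
A4 applies (level before this adjustment is 21 ≥ 20, so +2): 21 + 2 = 23.
A5 applies: 23 + 2 = 25.
A6 applies (level before this adjustment is 25 ≥ 5, so +3): 25 + 3 = 28.
Level 28 exceeds the maximum of 24; capped at 24.
Final offense level: 24.
Criminal history: 6 prior points → Category II (5-11).
Level 24 falls in the 24 band.
Grid: Level 24 × Category II = 54-63 months.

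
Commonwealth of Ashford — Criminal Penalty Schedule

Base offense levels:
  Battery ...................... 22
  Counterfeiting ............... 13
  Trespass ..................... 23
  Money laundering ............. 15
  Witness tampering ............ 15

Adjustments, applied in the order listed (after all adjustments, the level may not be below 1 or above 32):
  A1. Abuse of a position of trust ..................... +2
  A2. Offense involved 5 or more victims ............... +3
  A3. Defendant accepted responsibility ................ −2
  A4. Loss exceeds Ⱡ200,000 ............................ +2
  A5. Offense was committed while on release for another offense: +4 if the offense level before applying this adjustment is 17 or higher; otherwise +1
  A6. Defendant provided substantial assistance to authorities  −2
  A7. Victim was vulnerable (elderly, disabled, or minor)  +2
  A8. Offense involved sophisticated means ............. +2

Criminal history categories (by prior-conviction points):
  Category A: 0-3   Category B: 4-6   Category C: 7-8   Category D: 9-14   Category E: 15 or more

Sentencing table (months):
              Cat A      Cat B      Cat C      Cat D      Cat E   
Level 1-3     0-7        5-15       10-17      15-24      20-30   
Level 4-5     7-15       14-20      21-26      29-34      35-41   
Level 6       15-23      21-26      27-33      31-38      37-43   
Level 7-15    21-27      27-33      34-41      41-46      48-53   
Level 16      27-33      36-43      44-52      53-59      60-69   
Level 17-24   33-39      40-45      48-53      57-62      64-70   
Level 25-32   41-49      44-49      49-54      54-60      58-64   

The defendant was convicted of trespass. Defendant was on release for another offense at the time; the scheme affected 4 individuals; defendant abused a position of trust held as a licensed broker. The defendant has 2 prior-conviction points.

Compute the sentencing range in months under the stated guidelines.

Base offense level for trespass: 23.
A1 applies: 23 + 2 = 25.
A2 does not apply.
A3 does not apply.
A4 does not apply.
A5 applies (level before this adjustment is 25 ≥ 17, so +4): 25 + 4 = 29.
A6 does not apply.
A7 does not apply.
A8 does not apply.
Final offense level: 29.
Criminal history: 2 prior points → Category A (0-3).
Level 29 falls in the 25-32 band.
Grid: Level 25-32 × Category A = 41-49 months.

41-49 months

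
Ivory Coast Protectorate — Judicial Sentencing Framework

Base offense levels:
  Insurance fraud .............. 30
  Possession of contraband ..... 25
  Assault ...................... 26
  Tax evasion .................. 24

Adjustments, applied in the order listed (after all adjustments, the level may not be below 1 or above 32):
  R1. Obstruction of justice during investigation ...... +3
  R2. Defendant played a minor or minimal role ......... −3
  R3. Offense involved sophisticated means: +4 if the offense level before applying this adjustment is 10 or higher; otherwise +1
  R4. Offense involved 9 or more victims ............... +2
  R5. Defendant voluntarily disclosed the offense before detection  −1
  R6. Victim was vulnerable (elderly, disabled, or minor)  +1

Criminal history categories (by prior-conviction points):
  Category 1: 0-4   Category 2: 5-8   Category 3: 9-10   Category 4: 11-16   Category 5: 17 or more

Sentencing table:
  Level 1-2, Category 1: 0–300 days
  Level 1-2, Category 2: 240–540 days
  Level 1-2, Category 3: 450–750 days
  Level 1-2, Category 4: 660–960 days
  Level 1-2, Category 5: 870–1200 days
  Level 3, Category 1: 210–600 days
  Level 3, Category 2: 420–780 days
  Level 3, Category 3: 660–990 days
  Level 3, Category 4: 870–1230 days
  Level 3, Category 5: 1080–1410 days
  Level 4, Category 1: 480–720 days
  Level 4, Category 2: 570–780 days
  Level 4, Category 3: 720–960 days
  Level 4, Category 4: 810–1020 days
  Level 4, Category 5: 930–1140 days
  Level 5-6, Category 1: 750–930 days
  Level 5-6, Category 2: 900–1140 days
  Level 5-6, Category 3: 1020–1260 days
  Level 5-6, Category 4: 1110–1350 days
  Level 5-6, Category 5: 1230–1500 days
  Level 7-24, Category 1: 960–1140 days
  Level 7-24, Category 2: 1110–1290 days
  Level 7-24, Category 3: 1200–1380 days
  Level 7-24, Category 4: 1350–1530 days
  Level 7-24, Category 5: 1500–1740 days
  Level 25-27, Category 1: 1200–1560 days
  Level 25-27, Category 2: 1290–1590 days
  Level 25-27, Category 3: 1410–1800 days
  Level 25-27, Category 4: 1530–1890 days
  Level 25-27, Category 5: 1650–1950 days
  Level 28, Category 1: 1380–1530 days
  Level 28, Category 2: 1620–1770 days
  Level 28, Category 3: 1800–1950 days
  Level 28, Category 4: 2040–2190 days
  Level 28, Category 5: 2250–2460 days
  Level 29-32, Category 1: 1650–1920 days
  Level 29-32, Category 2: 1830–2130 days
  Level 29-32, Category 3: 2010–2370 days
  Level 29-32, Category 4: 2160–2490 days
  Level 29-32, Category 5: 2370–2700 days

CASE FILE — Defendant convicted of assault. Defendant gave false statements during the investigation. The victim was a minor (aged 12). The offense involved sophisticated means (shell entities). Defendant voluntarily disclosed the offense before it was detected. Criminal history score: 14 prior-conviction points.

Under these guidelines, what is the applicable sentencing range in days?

Base offense level for assault: 26.
R1 applies: 26 + 3 = 29.
R2 does not apply.
R3 applies (level before this adjustment is 29 ≥ 10, so +4): 29 + 4 = 33.
R4 does not apply.
R5 applies: 33 − 1 = 32.
R6 applies: 32 + 1 = 33.
Level 33 exceeds the maximum of 32; capped at 32.
Final offense level: 32.
Criminal history: 14 prior points → Category 4 (11-16).
Level 32 falls in the 29-32 band.
Grid: Level 29-32 × Category 4 = 2160-2490 days.

2160-2490 days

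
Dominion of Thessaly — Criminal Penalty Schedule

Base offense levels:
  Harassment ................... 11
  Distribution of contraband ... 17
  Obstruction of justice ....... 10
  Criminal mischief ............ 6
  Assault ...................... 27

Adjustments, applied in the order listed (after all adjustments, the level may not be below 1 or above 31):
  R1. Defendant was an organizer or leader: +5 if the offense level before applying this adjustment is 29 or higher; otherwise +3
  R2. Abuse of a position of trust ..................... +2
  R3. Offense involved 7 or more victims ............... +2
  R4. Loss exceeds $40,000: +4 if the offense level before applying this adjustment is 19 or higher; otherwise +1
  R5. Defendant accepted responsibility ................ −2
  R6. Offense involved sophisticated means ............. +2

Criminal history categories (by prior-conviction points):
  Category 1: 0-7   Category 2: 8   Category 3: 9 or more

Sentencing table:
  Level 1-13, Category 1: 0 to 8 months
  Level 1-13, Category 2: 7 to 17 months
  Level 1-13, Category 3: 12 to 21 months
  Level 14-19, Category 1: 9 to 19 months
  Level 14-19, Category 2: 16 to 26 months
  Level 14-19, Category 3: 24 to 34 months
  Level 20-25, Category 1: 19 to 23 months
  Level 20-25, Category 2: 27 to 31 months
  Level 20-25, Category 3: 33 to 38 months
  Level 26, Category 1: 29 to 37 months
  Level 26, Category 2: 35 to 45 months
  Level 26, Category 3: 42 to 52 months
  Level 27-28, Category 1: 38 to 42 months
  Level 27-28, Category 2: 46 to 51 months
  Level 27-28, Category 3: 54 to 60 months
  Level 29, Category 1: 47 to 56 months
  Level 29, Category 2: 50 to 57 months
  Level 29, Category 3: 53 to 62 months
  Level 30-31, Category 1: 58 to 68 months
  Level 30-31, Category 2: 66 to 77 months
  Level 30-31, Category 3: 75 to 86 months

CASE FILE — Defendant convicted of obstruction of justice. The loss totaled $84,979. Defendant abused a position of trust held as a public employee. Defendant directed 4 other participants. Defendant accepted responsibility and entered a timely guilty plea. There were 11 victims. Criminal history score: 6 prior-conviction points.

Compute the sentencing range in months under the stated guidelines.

Base offense level for obstruction of justice: 10.
R1 applies (level before this adjustment is 10 < 29, so +3): 10 + 3 = 13.
R2 applies: 13 + 2 = 15.
R3 applies: 15 + 2 = 17.
R4 applies (level before this adjustment is 17 < 19, so +1): 17 + 1 = 18.
R5 applies: 18 − 2 = 16.
R6 does not apply.
Final offense level: 16.
Criminal history: 6 prior points → Category 1 (0-7).
Level 16 falls in the 14-19 band.
Grid: Level 14-19 × Category 1 = 9-19 months.

9-19 months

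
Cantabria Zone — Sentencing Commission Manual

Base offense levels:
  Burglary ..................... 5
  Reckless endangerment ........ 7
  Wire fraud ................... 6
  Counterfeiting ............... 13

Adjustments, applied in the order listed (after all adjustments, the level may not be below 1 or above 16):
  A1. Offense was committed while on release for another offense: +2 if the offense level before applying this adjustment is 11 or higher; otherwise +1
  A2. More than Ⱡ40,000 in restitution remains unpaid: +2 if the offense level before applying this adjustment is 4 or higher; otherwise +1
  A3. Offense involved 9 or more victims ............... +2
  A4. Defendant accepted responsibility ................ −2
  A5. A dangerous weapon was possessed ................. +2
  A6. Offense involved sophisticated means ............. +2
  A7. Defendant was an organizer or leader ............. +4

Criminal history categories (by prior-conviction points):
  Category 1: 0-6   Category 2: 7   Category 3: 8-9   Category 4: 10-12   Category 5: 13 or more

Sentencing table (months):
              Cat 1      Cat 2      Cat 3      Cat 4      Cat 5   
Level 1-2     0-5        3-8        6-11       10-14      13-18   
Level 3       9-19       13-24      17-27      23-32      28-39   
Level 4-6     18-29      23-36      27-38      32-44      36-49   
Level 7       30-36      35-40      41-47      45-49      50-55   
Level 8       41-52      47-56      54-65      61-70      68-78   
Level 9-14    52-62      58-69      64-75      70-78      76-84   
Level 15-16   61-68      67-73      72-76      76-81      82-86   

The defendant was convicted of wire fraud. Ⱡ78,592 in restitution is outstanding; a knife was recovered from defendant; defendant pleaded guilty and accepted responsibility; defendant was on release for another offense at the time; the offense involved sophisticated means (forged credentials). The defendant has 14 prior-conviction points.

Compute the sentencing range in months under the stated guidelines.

76-84 months

Base offense level for wire fraud: 6.
A1 applies (level before this adjustment is 6 < 11, so +1): 6 + 1 = 7.
A2 applies (level before this adjustment is 7 ≥ 4, so +2): 7 + 2 = 9.
A3 does not apply.
A4 applies: 9 − 2 = 7.
A5 applies: 7 + 2 = 9.
A6 applies: 9 + 2 = 11.
A7 does not apply.
Final offense level: 11.
Criminal history: 14 prior points → Category 5 (13+).
Level 11 falls in the 9-14 band.
Grid: Level 9-14 × Category 5 = 76-84 months.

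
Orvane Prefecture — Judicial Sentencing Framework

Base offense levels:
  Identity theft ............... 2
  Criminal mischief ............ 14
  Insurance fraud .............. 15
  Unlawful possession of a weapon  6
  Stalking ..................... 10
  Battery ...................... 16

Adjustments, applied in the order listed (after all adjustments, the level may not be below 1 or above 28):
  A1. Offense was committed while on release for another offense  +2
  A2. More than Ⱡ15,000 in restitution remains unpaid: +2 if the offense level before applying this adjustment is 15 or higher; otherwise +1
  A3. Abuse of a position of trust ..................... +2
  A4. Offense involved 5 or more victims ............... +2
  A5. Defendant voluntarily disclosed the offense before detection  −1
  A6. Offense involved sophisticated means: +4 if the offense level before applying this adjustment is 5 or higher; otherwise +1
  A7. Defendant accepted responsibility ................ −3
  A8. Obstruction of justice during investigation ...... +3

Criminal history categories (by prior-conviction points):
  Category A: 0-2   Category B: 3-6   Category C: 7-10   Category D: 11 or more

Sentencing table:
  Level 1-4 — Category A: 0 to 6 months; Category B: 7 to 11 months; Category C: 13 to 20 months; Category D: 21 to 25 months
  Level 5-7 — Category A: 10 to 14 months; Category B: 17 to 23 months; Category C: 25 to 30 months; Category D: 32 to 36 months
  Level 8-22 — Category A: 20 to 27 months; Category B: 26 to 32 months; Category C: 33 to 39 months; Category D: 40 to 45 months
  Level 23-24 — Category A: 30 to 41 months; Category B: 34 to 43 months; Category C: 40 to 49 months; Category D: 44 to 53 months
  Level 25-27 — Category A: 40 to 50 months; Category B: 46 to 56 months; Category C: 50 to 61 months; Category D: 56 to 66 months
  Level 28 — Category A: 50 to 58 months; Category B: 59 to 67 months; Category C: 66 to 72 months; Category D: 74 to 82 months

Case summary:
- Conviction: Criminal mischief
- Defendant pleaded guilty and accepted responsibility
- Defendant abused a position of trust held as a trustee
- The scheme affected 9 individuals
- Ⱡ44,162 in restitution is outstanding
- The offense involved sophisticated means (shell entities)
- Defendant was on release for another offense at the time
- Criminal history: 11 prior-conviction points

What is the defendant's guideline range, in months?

Base offense level for criminal mischief: 14.
A1 applies: 14 + 2 = 16.
A2 applies (level before this adjustment is 16 ≥ 15, so +2): 16 + 2 = 18.
A3 applies: 18 + 2 = 20.
A4 applies: 20 + 2 = 22.
A5 does not apply.
A6 applies (level before this adjustment is 22 ≥ 5, so +4): 22 + 4 = 26.
A7 applies: 26 − 3 = 23.
Final offense level: 23.
Criminal history: 11 prior points → Category D (11+).
Level 23 falls in the 23-24 band.
Grid: Level 23-24 × Category D = 44-53 months.

44-53 months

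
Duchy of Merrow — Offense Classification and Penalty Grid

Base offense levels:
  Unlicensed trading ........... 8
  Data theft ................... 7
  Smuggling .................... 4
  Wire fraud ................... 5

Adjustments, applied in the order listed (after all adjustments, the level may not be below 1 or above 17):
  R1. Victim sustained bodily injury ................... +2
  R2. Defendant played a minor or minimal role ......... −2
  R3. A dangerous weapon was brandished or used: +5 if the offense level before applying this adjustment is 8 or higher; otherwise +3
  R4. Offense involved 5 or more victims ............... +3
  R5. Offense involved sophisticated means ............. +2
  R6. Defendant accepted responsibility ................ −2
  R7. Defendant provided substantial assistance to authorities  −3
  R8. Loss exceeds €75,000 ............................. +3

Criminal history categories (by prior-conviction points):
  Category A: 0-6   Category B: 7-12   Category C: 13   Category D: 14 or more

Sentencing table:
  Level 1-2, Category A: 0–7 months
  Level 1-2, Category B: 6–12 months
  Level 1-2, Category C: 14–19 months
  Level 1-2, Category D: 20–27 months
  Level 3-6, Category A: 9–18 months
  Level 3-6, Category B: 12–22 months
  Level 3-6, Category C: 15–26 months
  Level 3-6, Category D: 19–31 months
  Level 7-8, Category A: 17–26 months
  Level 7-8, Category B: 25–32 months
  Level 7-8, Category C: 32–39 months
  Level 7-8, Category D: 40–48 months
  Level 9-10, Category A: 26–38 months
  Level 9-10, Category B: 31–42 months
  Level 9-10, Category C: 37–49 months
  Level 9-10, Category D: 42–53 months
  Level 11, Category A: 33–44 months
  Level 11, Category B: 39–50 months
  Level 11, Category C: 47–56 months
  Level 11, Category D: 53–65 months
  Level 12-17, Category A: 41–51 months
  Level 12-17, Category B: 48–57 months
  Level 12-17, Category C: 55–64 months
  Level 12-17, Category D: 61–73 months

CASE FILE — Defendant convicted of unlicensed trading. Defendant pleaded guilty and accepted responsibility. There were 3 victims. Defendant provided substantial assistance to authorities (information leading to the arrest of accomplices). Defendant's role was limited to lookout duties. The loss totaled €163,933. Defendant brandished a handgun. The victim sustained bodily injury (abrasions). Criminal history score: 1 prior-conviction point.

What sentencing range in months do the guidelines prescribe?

33-44 months

Base offense level for unlicensed trading: 8.
R1 applies: 8 + 2 = 10.
R2 applies: 10 − 2 = 8.
R3 applies (level before this adjustment is 8 ≥ 8, so +5): 8 + 5 = 13.
R4 does not apply.
R5 does not apply.
R6 applies: 13 − 2 = 11.
R7 applies: 11 − 3 = 8.
R8 applies: 8 + 3 = 11.
Final offense level: 11.
Criminal history: 1 prior point → Category A (0-6).
Level 11 falls in the 11 band.
Grid: Level 11 × Category A = 33-44 months.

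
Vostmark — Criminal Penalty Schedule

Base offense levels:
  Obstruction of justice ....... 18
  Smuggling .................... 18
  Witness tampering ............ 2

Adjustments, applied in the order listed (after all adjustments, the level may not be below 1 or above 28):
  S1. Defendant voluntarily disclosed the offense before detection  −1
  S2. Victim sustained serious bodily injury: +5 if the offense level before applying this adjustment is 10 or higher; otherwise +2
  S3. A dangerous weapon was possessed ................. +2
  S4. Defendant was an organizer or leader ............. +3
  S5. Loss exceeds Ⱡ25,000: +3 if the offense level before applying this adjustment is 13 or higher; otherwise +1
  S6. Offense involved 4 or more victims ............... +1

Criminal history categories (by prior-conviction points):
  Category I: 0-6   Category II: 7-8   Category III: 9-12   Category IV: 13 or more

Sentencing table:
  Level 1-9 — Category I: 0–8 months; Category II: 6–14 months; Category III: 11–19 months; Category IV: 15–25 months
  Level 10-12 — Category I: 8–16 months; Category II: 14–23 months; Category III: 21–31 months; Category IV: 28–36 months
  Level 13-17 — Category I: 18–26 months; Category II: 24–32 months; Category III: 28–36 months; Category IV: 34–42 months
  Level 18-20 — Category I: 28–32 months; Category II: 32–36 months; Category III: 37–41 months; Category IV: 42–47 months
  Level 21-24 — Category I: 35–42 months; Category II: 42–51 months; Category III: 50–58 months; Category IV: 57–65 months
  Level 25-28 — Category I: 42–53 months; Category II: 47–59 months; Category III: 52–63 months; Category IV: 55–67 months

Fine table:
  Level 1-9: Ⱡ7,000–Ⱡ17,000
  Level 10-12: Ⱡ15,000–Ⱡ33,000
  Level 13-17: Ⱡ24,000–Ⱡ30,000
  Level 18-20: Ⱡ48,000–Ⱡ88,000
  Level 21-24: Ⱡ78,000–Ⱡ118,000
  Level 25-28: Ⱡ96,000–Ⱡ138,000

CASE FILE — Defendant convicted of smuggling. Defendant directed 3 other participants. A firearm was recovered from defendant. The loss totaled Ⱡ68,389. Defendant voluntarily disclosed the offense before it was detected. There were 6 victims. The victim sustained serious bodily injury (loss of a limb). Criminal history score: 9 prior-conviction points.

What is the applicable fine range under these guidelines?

Ⱡ96,000–Ⱡ138,000

Base offense level for smuggling: 18.
S1 applies: 18 − 1 = 17.
S2 applies (level before this adjustment is 17 ≥ 10, so +5): 17 + 5 = 22.
S3 applies: 22 + 2 = 24.
S4 applies: 24 + 3 = 27.
S5 applies (level before this adjustment is 27 ≥ 13, so +3): 27 + 3 = 30.
S6 applies: 30 + 1 = 31.
Level 31 exceeds the maximum of 28; capped at 28.
Final offense level: 28.
Level 28 falls in the 25-28 band.
Fine table: Level 25-28 → Ⱡ96,000–Ⱡ138,000.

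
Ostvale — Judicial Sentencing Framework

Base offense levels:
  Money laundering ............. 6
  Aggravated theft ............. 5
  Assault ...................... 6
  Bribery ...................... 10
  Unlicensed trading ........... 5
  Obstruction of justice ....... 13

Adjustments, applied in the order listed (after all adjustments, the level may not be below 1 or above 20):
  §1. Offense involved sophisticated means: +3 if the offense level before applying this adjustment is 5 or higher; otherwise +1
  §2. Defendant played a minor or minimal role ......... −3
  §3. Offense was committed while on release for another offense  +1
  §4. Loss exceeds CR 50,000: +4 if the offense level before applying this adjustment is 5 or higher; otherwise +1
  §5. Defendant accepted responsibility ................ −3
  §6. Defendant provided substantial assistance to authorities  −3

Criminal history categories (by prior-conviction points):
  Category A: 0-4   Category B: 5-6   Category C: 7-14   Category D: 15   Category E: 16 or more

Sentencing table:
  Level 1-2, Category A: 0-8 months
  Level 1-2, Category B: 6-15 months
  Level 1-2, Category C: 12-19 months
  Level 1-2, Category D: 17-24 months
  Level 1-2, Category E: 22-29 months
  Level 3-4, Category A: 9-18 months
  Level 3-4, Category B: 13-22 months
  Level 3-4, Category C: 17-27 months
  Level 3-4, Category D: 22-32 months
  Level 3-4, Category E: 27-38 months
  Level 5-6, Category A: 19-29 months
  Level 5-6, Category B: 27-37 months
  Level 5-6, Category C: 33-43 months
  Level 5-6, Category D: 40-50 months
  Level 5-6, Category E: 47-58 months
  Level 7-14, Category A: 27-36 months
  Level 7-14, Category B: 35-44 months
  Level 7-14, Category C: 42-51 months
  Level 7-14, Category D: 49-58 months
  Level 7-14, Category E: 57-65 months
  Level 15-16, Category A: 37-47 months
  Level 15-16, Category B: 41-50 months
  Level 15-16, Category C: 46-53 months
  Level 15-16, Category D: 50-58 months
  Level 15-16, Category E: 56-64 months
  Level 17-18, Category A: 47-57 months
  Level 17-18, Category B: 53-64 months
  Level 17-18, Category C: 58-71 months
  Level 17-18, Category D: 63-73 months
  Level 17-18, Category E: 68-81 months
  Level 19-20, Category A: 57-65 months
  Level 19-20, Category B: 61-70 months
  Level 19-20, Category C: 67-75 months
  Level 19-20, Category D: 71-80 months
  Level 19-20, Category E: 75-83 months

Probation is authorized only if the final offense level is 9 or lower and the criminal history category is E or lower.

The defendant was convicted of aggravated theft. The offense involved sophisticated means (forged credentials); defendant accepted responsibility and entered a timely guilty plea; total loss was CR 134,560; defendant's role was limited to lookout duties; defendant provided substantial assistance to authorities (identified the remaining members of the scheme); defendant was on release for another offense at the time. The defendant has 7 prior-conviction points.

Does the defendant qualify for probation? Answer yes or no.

Base offense level for aggravated theft: 5.
§1 applies (level before this adjustment is 5 ≥ 5, so +3): 5 + 3 = 8.
§2 applies: 8 − 3 = 5.
§3 applies: 5 + 1 = 6.
§4 applies (level before this adjustment is 6 ≥ 5, so +4): 6 + 4 = 10.
§5 applies: 10 − 3 = 7.
§6 applies: 7 − 3 = 4.
Final offense level: 4.
Criminal history: 7 prior points → Category C (7-14).
Level 4 falls in the 3-4 band.
Grid: Level 3-4 × Category C = 17-27 months.
Probation check: level 4 ≤ 9 and category C ≤ E → eligible.

Yes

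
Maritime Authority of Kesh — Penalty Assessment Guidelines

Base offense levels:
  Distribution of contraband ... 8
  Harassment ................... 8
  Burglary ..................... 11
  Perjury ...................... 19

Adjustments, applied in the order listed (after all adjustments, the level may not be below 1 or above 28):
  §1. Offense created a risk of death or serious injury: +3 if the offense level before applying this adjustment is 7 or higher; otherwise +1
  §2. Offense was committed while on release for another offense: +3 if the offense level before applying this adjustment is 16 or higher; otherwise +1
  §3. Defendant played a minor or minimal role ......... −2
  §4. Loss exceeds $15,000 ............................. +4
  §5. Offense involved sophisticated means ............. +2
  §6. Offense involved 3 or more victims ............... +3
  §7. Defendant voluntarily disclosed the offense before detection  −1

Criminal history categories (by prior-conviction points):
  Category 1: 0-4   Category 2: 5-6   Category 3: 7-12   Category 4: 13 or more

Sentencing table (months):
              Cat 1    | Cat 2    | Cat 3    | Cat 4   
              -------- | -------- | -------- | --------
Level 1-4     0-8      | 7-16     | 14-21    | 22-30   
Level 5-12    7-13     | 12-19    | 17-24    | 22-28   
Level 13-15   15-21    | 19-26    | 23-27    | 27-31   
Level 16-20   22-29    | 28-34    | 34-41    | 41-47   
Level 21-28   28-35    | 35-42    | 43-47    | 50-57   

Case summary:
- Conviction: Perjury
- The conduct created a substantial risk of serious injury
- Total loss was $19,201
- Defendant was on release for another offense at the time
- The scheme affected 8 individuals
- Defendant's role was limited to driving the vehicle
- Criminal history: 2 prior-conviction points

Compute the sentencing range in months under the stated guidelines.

Base offense level for perjury: 19.
§1 applies (level before this adjustment is 19 ≥ 7, so +3): 19 + 3 = 22.
§2 applies (level before this adjustment is 22 ≥ 16, so +3): 22 + 3 = 25.
§3 applies: 25 − 2 = 23.
§4 applies: 23 + 4 = 27.
§5 does not apply.
§6 applies: 27 + 3 = 30.
§7 does not apply.
Level 30 exceeds the maximum of 28; capped at 28.
Final offense level: 28.
Criminal history: 2 prior points → Category 1 (0-4).
Level 28 falls in the 21-28 band.
Grid: Level 21-28 × Category 1 = 28-35 months.

28-35 months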